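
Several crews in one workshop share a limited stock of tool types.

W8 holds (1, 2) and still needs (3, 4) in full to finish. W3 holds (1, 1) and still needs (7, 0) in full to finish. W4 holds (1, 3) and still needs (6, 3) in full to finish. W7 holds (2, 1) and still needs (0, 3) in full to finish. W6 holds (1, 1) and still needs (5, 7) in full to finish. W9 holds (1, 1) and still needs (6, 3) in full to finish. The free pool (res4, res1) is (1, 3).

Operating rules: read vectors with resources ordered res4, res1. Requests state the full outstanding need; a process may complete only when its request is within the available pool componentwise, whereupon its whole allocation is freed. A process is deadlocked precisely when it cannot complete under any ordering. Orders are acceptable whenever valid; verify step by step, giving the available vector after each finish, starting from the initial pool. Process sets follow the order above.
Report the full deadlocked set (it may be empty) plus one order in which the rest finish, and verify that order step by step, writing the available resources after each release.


The deadlocked set is W3, W4, W6 and W9.
Key observation: the pool after W7, W8 is (4, 6); every surviving request exceeds it in res4, so progress ends there.
One completion order for the rest: W7, W8. Walking it through:
  pool = (1, 3)
  W7 needs (0, 3) <= (1, 3) -> finishes; pool += (2, 1) = (3, 4)
  W8 needs (3, 4) <= (3, 4) -> finishes; pool += (1, 2) = (4, 6)
The blocked processes can never fit:
  W3 still needs (7, 0) but only (4, 6) is free — short on res4
  W4 still needs (6, 3) but only (4, 6) is free — short on res4
  W6 still needs (5, 7) but only (4, 6) is free — short on res4 and res1
  W9 still needs (6, 3) but only (4, 6) is free — short on res4


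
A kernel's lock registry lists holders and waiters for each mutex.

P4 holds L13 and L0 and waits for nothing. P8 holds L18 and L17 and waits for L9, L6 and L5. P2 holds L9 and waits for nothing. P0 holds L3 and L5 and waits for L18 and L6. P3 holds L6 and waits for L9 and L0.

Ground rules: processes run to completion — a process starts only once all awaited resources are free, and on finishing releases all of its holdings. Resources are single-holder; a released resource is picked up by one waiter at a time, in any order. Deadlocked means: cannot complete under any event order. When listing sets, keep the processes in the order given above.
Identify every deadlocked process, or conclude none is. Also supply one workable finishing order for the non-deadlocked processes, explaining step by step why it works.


The deadlocked set is P8 and P0.
Key observation: the loop P8 -> P0 -> P8 blocks itself forever; no other process is dragged down with it.
A valid finishing order for the others: P2, P4, P3.
Step-by-step check:
  run P2 (it waits on nothing); releases L9
  run P4 (it waits on nothing); releases L13 and L0
  P3: everything it awaited (L9 and L0) is free; runs, freeing L6


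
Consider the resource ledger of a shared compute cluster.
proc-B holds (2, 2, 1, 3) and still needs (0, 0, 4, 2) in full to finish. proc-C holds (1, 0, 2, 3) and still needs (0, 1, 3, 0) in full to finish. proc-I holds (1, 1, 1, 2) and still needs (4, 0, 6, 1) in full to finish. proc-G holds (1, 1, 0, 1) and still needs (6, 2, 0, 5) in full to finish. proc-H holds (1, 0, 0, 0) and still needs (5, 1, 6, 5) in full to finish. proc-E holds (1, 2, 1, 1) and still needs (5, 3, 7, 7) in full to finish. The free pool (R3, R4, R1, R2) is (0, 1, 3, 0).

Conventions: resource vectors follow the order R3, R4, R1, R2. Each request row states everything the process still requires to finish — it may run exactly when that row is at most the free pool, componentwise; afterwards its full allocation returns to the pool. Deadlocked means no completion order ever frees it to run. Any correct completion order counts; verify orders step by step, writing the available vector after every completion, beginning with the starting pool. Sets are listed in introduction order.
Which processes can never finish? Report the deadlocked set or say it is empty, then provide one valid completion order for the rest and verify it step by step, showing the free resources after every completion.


The deadlocked set is proc-I, proc-G, proc-H and proc-E.
Key observation: even finishing proc-C, proc-B leaves just (3, 3, 6, 6) free — too little R3 for any of the remaining processes.
One completion order for the rest: proc-C, proc-B. Check, step by step:
  pool = (0, 1, 3, 0)
  run proc-C (needs (0, 1, 3, 0), free (0, 1, 3, 0)); after release of (1, 0, 2, 3) the pool is (1, 1, 5, 3)
  run proc-B (needs (0, 0, 4, 2), free (1, 1, 5, 3)); after release of (2, 2, 1, 3) the pool is (3, 3, 6, 6)
The blocked processes can never fit:
  proc-I cannot run: need (4, 0, 6, 1) vs free (3, 3, 6, 6) (insufficient R3)
  proc-G cannot run: need (6, 2, 0, 5) vs free (3, 3, 6, 6) (insufficient R3)
  proc-H cannot run: need (5, 1, 6, 5) vs free (3, 3, 6, 6) (insufficient R3)
  proc-E cannot run: need (5, 3, 7, 7) vs free (3, 3, 6, 6) (insufficient R3, R1 and R2)


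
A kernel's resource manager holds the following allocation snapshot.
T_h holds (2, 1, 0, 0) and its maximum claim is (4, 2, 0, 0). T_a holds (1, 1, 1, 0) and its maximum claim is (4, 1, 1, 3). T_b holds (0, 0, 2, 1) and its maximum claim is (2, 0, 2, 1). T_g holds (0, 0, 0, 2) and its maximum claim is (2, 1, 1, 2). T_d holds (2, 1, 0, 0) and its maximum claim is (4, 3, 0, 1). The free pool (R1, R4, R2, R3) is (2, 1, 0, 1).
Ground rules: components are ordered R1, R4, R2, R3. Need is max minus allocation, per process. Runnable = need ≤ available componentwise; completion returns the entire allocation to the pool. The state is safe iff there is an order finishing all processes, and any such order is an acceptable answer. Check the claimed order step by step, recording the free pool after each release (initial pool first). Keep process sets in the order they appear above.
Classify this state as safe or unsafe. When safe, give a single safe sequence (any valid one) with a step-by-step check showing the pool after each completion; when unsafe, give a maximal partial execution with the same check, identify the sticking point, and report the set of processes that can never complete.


SAFE. One safe sequence: T_b, T_g, T_h, T_d, T_a.
Key observation: at T_b the run first touches a limit — (2, 0, 0, 0) against (2, 1, 0, 1), exact on a resource it actually requests.
Step-by-step check:
  pool = (2, 1, 0, 1)
  T_b: need (2, 0, 0, 0) fits (2, 1, 0, 1); releases (0, 0, 2, 1), pool now (2, 1, 2, 2)
  T_g: need (2, 1, 1, 0) fits (2, 1, 2, 2); releases (0, 0, 0, 2), pool now (2, 1, 2, 4)
  T_h: need (2, 1, 0, 0) fits (2, 1, 2, 4); releases (2, 1, 0, 0), pool now (4, 2, 2, 4)
  T_d: need (2, 2, 0, 1) fits (4, 2, 2, 4); releases (2, 1, 0, 0), pool now (6, 3, 2, 4)
  T_a: need (3, 0, 0, 3) fits (6, 3, 2, 4); releases (1, 1, 1, 0), pool now (7, 4, 3, 4)


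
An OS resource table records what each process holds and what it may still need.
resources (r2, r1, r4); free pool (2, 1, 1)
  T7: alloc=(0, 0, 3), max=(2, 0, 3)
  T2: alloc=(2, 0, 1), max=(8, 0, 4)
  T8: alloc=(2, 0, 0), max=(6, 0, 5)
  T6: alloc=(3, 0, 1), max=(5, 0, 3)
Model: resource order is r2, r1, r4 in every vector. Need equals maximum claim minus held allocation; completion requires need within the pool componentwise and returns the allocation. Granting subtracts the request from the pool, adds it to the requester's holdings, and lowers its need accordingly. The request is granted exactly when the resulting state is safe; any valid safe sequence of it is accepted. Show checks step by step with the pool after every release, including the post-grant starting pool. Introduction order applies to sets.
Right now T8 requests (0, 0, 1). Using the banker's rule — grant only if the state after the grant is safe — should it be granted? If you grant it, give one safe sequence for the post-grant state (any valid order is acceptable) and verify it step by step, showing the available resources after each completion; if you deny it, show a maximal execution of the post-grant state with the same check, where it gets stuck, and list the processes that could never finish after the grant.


GRANT. The post-grant state is safe; one safe sequence: T7, T6, T8, T2.
Key observation: granting shrinks the pool to (2, 1, 0), yet T7 still fits and the chain goes through.
Step-by-step check of the post-grant state:
  pool = (2, 1, 0)
  T7: need (2, 0, 0) fits (2, 1, 0); releases (0, 0, 3), pool now (2, 1, 3)
  T6: need (2, 0, 2) fits (2, 1, 3); releases (3, 0, 1), pool now (5, 1, 4)
  T8: need (4, 0, 4) fits (5, 1, 4); releases (2, 0, 1), pool now (7, 1, 5)
  T2: need (6, 0, 3) fits (7, 1, 5); releases (2, 0, 1), pool now (9, 1, 6)


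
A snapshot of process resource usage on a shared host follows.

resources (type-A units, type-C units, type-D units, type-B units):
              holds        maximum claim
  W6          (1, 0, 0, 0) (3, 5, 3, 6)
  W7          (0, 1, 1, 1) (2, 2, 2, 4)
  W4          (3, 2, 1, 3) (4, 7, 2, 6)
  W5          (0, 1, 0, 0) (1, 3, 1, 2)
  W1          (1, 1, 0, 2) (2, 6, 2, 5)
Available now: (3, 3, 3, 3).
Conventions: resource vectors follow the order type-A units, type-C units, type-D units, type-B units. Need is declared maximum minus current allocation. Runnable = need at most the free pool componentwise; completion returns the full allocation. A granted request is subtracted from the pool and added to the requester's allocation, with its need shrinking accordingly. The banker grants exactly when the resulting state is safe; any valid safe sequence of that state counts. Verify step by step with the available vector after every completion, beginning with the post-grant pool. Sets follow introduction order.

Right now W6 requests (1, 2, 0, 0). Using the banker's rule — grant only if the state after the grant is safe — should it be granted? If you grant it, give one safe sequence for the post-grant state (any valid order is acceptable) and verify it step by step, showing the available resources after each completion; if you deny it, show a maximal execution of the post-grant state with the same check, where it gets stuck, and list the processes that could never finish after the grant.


DENY — the pretend-granted state is unsafe.
Key observation: after W7, W5 the pool peaks at (2, 3, 4, 4), and each blocked process is short somewhere: W6 on type-B units; W4 on type-C units; W1 on type-C units.
After a pretend grant, a maximal execution: W7, W5 — then nothing else fits. Verifying each step:
  pool = (2, 1, 3, 3)
  run W7 (needs (2, 1, 1, 3), free (2, 1, 3, 3)); after release of (0, 1, 1, 1) the pool is (2, 2, 4, 4)
  run W5 (needs (1, 2, 1, 2), free (2, 2, 4, 4)); after release of (0, 1, 0, 0) the pool is (2, 3, 4, 4)
  blocked: W6 wants (1, 3, 3, 6), pool (2, 3, 4, 4) — not enough type-B units
  blocked: W4 wants (1, 5, 1, 3), pool (2, 3, 4, 4) — not enough type-C units
  blocked: W1 wants (1, 5, 2, 3), pool (2, 3, 4, 4) — not enough type-C units
Post-grant, the permanently blocked set is W6, W4 and W1.


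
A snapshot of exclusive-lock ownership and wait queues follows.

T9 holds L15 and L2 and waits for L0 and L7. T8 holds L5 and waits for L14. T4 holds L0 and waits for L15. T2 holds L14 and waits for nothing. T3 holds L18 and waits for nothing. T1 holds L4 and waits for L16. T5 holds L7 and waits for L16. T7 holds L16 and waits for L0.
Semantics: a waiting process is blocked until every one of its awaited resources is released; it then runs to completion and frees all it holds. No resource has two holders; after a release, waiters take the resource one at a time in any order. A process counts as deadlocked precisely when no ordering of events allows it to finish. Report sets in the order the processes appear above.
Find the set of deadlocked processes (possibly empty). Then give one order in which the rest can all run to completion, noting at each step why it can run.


Deadlocked set: T9, T4, T1, T5 and T7.
Key observation: the loop T9 -> T4 -> T9 blocks itself forever; T5 and T7 are caught in further circular waits and T1 waits into the deadlock from upstream.
One completion order for the rest: T3, T2, T8.
Walking it through:
  T3: no waits; runs immediately, freeing L18
  T2: no waits; runs immediately, freeing L14
  T8 waits on L14 — all released -> runs and releases L5


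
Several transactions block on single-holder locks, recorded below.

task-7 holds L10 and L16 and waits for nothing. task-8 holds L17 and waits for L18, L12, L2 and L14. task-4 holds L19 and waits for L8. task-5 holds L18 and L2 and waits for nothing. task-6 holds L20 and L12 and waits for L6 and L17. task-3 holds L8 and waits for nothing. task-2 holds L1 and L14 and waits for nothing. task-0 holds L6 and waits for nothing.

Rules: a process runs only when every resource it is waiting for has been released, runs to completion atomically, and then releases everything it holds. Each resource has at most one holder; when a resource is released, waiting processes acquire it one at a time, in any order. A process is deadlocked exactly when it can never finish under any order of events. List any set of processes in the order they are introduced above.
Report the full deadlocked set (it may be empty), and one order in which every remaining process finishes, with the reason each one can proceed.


Deadlocked set: task-8 and task-6.
Key observation: task-8 -> task-6 -> task-8 is a circular wait — nothing in it can go first; no other process is dragged down with it.
One completion order for the rest: task-0, task-3, task-2, task-4, task-5, task-7.
Verifying each step:
  task-0: no waits; runs immediately, freeing L6
  task-3: no waits; runs immediately, freeing L8
  task-2: no waits; runs immediately, freeing L1 and L14
  task-4 waits on L8 — all released -> runs and releases L19
  task-5: no waits; runs immediately, freeing L18 and L2
  task-7: no waits; runs immediately, freeing L10 and L16


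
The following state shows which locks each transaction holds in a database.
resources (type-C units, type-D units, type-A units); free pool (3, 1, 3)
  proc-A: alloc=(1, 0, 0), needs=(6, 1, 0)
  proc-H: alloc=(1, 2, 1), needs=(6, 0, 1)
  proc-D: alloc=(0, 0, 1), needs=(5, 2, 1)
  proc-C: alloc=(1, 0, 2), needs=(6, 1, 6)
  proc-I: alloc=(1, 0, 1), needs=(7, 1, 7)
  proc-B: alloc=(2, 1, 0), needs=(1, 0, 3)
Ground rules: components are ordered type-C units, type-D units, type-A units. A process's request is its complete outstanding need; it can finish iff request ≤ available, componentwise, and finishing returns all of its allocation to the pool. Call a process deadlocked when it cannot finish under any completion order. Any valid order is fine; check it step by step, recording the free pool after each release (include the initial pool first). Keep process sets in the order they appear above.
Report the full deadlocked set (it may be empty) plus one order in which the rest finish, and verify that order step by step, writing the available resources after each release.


Deadlocked: proc-A, proc-H, proc-C and proc-I.
Key observation: the pool after proc-B, proc-D is (5, 2, 4); every surviving request exceeds it in type-C units, so progress ends there.
A valid finishing order for the others: proc-B, proc-D. Check, step by step:
  pool = (3, 1, 3)
  proc-B needs (1, 0, 3) <= (3, 1, 3) -> finishes; pool += (2, 1, 0) = (5, 2, 3)
  proc-D needs (5, 2, 1) <= (5, 2, 3) -> finishes; pool += (0, 0, 1) = (5, 2, 4)
The blocked processes can never fit:
  blocked: proc-A wants (6, 1, 0), pool (5, 2, 4) — not enough type-C units
  blocked: proc-H wants (6, 0, 1), pool (5, 2, 4) — not enough type-C units
  blocked: proc-C wants (6, 1, 6), pool (5, 2, 4) — not enough type-C units and type-A units
  blocked: proc-I wants (7, 1, 7), pool (5, 2, 4) — not enough type-C units and type-A units


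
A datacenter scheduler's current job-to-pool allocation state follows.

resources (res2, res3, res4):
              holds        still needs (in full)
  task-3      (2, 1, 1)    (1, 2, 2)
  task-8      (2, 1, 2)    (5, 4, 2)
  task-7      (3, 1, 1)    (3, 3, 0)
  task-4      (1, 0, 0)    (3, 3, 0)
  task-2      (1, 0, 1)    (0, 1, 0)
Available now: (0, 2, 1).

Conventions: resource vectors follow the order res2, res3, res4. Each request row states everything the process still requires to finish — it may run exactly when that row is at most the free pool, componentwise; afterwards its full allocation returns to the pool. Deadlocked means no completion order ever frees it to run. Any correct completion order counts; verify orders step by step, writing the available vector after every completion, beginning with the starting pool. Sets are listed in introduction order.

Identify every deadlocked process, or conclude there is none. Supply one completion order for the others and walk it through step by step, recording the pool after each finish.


Nothing here is deadlocked.
Key observation: the pool covers task-2 at once, and every later process fits after earlier releases.
One completion order for the rest: task-2, task-3, task-7, task-8, task-4. Verifying each step:
  pool = (0, 2, 1)
  task-2: need (0, 1, 0) fits (0, 2, 1); releases (1, 0, 1), pool now (1, 2, 2)
  task-3: need (1, 2, 2) fits (1, 2, 2); releases (2, 1, 1), pool now (3, 3, 3)
  task-7: need (3, 3, 0) fits (3, 3, 3); releases (3, 1, 1), pool now (6, 4, 4)
  task-8: need (5, 4, 2) fits (6, 4, 4); releases (2, 1, 2), pool now (8, 5, 6)
  task-4: need (3, 3, 0) fits (8, 5, 6); releases (1, 0, 0), pool now (9, 5, 6)


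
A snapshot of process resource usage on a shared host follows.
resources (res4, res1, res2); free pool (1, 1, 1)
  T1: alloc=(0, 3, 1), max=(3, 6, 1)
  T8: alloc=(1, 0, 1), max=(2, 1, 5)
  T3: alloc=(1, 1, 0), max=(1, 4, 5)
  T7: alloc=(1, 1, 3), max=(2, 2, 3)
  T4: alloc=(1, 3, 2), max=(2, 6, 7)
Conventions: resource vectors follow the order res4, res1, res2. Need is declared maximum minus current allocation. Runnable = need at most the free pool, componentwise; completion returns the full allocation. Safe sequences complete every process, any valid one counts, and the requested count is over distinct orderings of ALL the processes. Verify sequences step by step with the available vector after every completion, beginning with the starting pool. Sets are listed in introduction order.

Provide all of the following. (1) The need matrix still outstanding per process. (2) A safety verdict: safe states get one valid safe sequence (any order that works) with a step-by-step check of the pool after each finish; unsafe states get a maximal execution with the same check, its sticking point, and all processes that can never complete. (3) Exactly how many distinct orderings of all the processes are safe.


(1) Outstanding need per process (order res4, res1, res2):
  T1: (3, 3, 0)
  T8: (1, 1, 4)
  T3: (0, 3, 5)
  T7: (1, 1, 0)
  T4: (1, 3, 5)
(2) UNSAFE — no complete ordering exists.
Key observation: the wall is res1: completing T7, T8 brings the pool only to (3, 2, 5), and all the rest need more.
The run T7, T8 cannot be extended any further. Walking it through:
  pool = (1, 1, 1)
  T7 needs (1, 1, 0) <= (1, 1, 1) -> finishes; pool += (1, 1, 3) = (2, 2, 4)
  T8 needs (1, 1, 4) <= (2, 2, 4) -> finishes; pool += (1, 0, 1) = (3, 2, 5)
  T1 cannot run: need (3, 3, 0) vs free (3, 2, 5) (insufficient res1)
  T3 cannot run: need (0, 3, 5) vs free (3, 2, 5) (insufficient res1)
  T4 cannot run: need (1, 3, 5) vs free (3, 2, 5) (insufficient res1)
Processes that can never finish: T1, T3 and T4.
(3) Exactly 0 of the possible complete orderings are safe sequences.


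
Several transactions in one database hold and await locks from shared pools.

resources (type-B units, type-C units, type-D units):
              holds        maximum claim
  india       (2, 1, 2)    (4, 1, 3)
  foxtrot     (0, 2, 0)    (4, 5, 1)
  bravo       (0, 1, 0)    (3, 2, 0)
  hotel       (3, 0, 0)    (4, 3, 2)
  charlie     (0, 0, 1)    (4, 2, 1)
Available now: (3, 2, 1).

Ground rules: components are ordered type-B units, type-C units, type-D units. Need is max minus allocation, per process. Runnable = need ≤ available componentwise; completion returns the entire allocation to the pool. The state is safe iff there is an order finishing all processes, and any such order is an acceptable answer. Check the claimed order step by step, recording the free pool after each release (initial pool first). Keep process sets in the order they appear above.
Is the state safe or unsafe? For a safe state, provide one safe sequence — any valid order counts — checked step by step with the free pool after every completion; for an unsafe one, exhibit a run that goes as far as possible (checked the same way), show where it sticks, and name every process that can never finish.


SAFE — a valid safe sequence is india, charlie, hotel, foxtrot, bravo.
Key observation: india marks the first exact bind of the order: its need (2, 0, 1) fits the free (3, 2, 1) with zero slack on a requested resource.
Verifying each step:
  pool = (3, 2, 1)
  run india (needs (2, 0, 1), free (3, 2, 1)); after release of (2, 1, 2) the pool is (5, 3, 3)
  run charlie (needs (4, 2, 0), free (5, 3, 3)); after release of (0, 0, 1) the pool is (5, 3, 4)
  run hotel (needs (1, 3, 2), free (5, 3, 4)); after release of (3, 0, 0) the pool is (8, 3, 4)
  run foxtrot (needs (4, 3, 1), free (8, 3, 4)); after release of (0, 2, 0) the pool is (8, 5, 4)
  run bravo (needs (3, 1, 0), free (8, 5, 4)); after release of (0, 1, 0) the pool is (8, 6, 4)


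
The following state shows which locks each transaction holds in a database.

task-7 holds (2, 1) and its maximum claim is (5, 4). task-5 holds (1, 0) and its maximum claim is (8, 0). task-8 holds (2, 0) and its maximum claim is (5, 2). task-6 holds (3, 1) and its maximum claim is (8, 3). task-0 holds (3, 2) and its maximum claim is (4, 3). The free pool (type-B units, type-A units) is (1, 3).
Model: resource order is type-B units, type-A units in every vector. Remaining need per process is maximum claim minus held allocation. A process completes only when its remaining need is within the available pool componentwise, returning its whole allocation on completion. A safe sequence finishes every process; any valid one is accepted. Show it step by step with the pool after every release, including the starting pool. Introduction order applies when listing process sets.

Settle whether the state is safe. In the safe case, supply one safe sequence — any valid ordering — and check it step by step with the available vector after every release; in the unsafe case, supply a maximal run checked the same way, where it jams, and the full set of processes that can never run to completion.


SAFE. One safe sequence: task-0, task-7, task-8, task-6, task-5.
Key observation: the first exact fit in this order is task-0 — it needs (1, 1) with (1, 3) free, meeting a requested resource to the last unit.
Check, step by step:
  pool = (1, 3)
  task-0: need (1, 1) fits (1, 3); releases (3, 2), pool now (4, 5)
  task-7: need (3, 3) fits (4, 5); releases (2, 1), pool now (6, 6)
  task-8: need (3, 2) fits (6, 6); releases (2, 0), pool now (8, 6)
  task-6: need (5, 2) fits (8, 6); releases (3, 1), pool now (11, 7)
  task-5: need (7, 0) fits (11, 7); releases (1, 0), pool now (12, 7)


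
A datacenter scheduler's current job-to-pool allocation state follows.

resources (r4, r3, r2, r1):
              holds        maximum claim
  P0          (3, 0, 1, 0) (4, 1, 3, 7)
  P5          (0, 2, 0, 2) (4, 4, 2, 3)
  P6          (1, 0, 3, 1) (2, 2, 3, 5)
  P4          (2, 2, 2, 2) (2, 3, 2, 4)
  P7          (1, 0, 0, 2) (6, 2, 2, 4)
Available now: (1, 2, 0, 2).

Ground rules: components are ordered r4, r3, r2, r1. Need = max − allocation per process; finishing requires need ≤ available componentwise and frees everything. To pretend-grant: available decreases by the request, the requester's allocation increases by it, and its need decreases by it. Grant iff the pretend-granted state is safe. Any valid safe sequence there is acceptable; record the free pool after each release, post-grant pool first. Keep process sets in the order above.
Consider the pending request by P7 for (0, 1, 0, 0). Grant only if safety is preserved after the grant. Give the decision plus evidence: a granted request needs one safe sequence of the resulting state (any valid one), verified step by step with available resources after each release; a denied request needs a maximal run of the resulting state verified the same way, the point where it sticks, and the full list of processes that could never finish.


GRANT: granting preserves safety; a valid post-grant sequence is P4, P6, P5, P0, P7.
Key observation: the grant leaves (1, 1, 0, 2) free — enough for P4, whose release restarts the cascade.
Step-by-step check of the post-grant state:
  pool = (1, 1, 0, 2)
  P4 needs (0, 1, 0, 2) <= (1, 1, 0, 2) -> finishes; pool += (2, 2, 2, 2) = (3, 3, 2, 4)
  P6 needs (1, 2, 0, 4) <= (3, 3, 2, 4) -> finishes; pool += (1, 0, 3, 1) = (4, 3, 5, 5)
  P5 needs (4, 2, 2, 1) <= (4, 3, 5, 5) -> finishes; pool += (0, 2, 0, 2) = (4, 5, 5, 7)
  P0 needs (1, 1, 2, 7) <= (4, 5, 5, 7) -> finishes; pool += (3, 0, 1, 0) = (7, 5, 6, 7)
  P7 needs (5, 1, 2, 2) <= (7, 5, 6, 7) -> finishes; pool += (1, 1, 0, 2) = (8, 6, 6, 9)


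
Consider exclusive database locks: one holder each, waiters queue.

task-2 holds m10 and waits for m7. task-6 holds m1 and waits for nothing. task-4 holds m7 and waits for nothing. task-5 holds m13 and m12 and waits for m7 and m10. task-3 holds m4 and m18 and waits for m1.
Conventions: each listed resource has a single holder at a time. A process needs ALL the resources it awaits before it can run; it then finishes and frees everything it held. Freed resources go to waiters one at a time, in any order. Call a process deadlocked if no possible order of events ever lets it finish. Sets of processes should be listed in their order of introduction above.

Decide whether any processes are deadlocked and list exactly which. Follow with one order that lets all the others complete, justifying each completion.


No process is deadlocked.
Key observation: every chain of waits terminates; starting from the processes that wait on nothing, all the rest unlock in turn.
One completion order for the rest: task-4, task-6, task-3, task-2, task-5.
Verifying each step:
  task-4 waits on nothing -> runs at once and releases m7
  task-6 waits on nothing -> runs at once and releases m1
  run task-3 (all its waits — m1 — are resolved); releases m4 and m18
  run task-2 (all its waits — m7 — are resolved); releases m10
  run task-5 (all its waits — m7 and m10 — are resolved); releases m13 and m12


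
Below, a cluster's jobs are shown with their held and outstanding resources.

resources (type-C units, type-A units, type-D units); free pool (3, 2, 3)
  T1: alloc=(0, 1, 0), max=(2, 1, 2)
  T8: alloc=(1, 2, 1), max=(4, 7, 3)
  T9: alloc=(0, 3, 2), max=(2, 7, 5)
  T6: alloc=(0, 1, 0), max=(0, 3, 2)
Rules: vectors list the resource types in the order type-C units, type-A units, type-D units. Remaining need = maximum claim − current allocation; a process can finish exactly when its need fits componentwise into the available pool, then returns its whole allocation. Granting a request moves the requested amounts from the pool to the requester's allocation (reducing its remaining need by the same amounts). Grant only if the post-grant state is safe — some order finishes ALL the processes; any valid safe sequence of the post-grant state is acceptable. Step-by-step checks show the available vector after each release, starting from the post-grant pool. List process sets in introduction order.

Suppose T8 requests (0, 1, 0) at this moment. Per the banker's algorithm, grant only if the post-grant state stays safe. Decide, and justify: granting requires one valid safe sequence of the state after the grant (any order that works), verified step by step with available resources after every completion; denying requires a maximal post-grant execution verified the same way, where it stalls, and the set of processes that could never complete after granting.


DENY: after the grant no complete ordering would exist.
Key observation: the pool after T1, T6 is (3, 3, 3); every surviving request exceeds it in type-A units, so progress ends there.
On the post-grant state, T1, T6 is a maximal run — nothing extends it. Step-by-step check:
  pool = (3, 1, 3)
  T1 needs (2, 0, 2) <= (3, 1, 3) -> finishes; pool += (0, 1, 0) = (3, 2, 3)
  T6 needs (0, 2, 2) <= (3, 2, 3) -> finishes; pool += (0, 1, 0) = (3, 3, 3)
  blocked: T8 wants (3, 4, 2), pool (3, 3, 3) — not enough type-A units
  blocked: T9 wants (2, 4, 3), pool (3, 3, 3) — not enough type-A units
Processes that could never finish after the grant: T8 and T9.


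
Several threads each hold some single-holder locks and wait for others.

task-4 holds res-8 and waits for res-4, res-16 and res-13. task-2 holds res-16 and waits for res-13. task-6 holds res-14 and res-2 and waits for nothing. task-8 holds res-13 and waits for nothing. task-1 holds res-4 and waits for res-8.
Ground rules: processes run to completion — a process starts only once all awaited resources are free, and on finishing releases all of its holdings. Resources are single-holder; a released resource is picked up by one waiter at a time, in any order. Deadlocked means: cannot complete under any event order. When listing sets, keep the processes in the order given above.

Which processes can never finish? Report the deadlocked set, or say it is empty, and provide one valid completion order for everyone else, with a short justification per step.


The deadlocked set is task-4 and task-1.
Key observation: the waits loop around task-4 -> task-1 -> task-4 with no way out; no other process is dragged down with it.
The rest can finish in the order task-8, task-2, task-6.
Walking it through:
  run task-8 (it waits on nothing); releases res-13
  task-2: everything it awaited (res-13) is free; runs, freeing res-16
  run task-6 (it waits on nothing); releases res-14 and res-2


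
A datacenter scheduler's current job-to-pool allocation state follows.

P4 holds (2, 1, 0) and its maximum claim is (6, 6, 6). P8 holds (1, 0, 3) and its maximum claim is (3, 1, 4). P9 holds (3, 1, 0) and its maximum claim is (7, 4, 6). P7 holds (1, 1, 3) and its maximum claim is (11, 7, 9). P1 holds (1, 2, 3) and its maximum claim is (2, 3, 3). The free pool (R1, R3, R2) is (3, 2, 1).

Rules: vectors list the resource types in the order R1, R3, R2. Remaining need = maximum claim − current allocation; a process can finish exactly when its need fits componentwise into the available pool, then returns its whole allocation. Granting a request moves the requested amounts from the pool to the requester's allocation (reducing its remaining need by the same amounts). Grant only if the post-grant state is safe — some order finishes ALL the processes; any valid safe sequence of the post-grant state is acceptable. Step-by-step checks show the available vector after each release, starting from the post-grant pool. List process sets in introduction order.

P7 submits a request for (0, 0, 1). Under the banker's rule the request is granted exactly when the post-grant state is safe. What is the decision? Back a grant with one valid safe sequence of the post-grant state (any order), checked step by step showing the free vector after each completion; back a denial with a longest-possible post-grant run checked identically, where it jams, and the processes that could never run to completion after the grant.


GRANT. The post-grant state is safe; one safe sequence: P1, P8, P9, P4, P7.
Key observation: granting shrinks the pool to (3, 2, 0), yet P1 still fits and the chain goes through.
Step-by-step check of the post-grant state:
  pool = (3, 2, 0)
  P1 needs (1, 1, 0) <= (3, 2, 0) -> finishes; pool += (1, 2, 3) = (4, 4, 3)
  P8 needs (2, 1, 1) <= (4, 4, 3) -> finishes; pool += (1, 0, 3) = (5, 4, 6)
  P9 needs (4, 3, 6) <= (5, 4, 6) -> finishes; pool += (3, 1, 0) = (8, 5, 6)
  P4 needs (4, 5, 6) <= (8, 5, 6) -> finishes; pool += (2, 1, 0) = (10, 6, 6)
  P7 needs (10, 6, 5) <= (10, 6, 6) -> finishes; pool += (1, 1, 4) = (11, 7, 10)


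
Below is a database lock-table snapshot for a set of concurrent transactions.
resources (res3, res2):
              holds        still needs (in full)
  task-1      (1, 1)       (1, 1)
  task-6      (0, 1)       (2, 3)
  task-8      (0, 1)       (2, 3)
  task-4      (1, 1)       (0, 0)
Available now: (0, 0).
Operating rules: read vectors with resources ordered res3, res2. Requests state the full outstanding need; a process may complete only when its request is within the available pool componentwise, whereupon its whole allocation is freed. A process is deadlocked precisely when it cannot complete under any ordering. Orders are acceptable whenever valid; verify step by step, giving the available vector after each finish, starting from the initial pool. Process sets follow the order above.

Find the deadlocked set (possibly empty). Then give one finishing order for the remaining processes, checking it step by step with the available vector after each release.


Deadlocked set: task-6 and task-8.
Key observation: task-4, task-1 can finish, but then (2, 2) is all there is, and the blocked group's res2 demands exceed it.
A valid finishing order for the others: task-4, task-1. Walking it through:
  pool = (0, 0)
  run task-4 (needs (0, 0), free (0, 0)); after release of (1, 1) the pool is (1, 1)
  run task-1 (needs (1, 1), free (1, 1)); after release of (1, 1) the pool is (2, 2)
The blocked processes can never fit:
  blocked: task-6 wants (2, 3), pool (2, 2) — not enough res2
  blocked: task-8 wants (2, 3), pool (2, 2) — not enough res2


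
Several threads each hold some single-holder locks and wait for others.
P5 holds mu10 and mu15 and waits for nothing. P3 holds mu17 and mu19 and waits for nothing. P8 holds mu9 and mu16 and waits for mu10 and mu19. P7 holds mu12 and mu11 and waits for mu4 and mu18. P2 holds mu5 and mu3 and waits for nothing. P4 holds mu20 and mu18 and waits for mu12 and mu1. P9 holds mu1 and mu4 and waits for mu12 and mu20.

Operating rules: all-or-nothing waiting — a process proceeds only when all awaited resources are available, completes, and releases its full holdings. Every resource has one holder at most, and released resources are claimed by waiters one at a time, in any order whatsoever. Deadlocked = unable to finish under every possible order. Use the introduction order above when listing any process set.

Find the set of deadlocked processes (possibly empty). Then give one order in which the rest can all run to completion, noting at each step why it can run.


Deadlocked set: P7, P4 and P9.
Key observation: P7 -> P4 -> P7 is a circular wait — nothing in it can go first; P9 is caught in further circular waits.
One completion order for the rest: P5, P3, P8, P2.
Step-by-step check:
  P5 waits on nothing -> runs at once and releases mu10 and mu15
  P3 waits on nothing -> runs at once and releases mu17 and mu19
  P8 waits on mu10 and mu19 — all released -> runs and releases mu9 and mu16
  P2 waits on nothing -> runs at once and releases mu5 and mu3


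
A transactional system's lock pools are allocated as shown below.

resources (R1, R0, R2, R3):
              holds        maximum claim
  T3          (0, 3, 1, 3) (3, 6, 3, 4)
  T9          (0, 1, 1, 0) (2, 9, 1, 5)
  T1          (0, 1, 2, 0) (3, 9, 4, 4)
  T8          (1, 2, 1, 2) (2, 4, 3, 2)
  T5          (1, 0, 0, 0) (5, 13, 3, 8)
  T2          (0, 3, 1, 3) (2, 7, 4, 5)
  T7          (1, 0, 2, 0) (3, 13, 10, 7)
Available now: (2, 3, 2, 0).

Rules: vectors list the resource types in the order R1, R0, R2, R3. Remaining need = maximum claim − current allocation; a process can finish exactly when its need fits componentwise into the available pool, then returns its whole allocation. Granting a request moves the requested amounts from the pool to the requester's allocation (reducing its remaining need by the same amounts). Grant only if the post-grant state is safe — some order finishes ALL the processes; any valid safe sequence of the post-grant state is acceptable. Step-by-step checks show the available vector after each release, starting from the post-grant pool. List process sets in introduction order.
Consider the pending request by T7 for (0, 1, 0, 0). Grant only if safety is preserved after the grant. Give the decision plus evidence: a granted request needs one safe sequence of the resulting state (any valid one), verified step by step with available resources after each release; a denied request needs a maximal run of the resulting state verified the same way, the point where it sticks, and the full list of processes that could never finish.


GRANT. The post-grant state is safe; one safe sequence: T8, T2, T3, T9, T1, T7, T5.
Key observation: granting shrinks the pool to (2, 2, 2, 0), yet T8 still fits and the chain goes through.
Step-by-step check of the post-grant state:
  pool = (2, 2, 2, 0)
  run T8 (needs (1, 2, 2, 0), free (2, 2, 2, 0)); after release of (1, 2, 1, 2) the pool is (3, 4, 3, 2)
  run T2 (needs (2, 4, 3, 2), free (3, 4, 3, 2)); after release of (0, 3, 1, 3) the pool is (3, 7, 4, 5)
  run T3 (needs (3, 3, 2, 1), free (3, 7, 4, 5)); after release of (0, 3, 1, 3) the pool is (3, 10, 5, 8)
  run T9 (needs (2, 8, 0, 5), free (3, 10, 5, 8)); after release of (0, 1, 1, 0) the pool is (3, 11, 6, 8)
  run T1 (needs (3, 8, 2, 4), free (3, 11, 6, 8)); after release of (0, 1, 2, 0) the pool is (3, 12, 8, 8)
  run T7 (needs (2, 12, 8, 7), free (3, 12, 8, 8)); after release of (1, 1, 2, 0) the pool is (4, 13, 10, 8)
  run T5 (needs (4, 13, 3, 8), free (4, 13, 10, 8)); after release of (1, 0, 0, 0) the pool is (5, 13, 10, 8)


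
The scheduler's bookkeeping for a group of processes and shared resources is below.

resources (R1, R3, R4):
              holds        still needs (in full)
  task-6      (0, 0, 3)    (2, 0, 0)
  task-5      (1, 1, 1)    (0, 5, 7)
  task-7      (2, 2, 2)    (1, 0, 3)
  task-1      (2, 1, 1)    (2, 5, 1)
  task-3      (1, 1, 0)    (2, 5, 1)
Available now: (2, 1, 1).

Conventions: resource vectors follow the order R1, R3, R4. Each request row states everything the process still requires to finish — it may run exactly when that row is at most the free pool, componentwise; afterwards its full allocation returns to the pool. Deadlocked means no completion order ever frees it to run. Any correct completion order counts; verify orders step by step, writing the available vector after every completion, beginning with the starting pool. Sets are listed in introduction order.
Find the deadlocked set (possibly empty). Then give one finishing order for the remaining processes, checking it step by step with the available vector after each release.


The deadlocked set is task-5, task-1 and task-3.
Key observation: even finishing task-6, task-7 leaves just (4, 3, 6) free — too little R3 for any of the remaining processes.
One completion order for the rest: task-6, task-7. Walking it through:
  pool = (2, 1, 1)
  task-6: need (2, 0, 0) fits (2, 1, 1); releases (0, 0, 3), pool now (2, 1, 4)
  task-7: need (1, 0, 3) fits (2, 1, 4); releases (2, 2, 2), pool now (4, 3, 6)
None of the blocked processes ever fits:
  task-5 still needs (0, 5, 7) but only (4, 3, 6) is free — short on R3 and R4
  task-1 still needs (2, 5, 1) but only (4, 3, 6) is free — short on R3
  task-3 still needs (2, 5, 1) but only (4, 3, 6) is free — short on R3


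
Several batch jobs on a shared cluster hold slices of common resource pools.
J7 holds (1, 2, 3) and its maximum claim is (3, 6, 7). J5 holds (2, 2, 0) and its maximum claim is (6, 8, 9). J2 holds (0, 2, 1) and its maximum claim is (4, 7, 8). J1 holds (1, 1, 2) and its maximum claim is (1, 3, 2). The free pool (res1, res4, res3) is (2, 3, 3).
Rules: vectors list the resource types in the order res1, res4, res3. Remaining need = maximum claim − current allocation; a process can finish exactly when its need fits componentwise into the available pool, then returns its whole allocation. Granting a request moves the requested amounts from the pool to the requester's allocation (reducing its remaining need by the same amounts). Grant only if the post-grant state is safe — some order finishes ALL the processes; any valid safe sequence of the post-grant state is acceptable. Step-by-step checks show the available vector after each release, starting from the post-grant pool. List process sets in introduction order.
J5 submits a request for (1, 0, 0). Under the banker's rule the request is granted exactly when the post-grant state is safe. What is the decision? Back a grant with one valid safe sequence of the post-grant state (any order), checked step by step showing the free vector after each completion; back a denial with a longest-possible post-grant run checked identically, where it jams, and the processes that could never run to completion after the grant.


DENY — the pretend-granted state is unsafe.
Key observation: after J1, J7 the pool peaks at (3, 6, 8), and each blocked process is short somewhere: J5 on res3; J2 on res1.
On the post-grant state, J1, J7 is a maximal run — nothing extends it. Walking it through:
  pool = (1, 3, 3)
  J1 needs (0, 2, 0) <= (1, 3, 3) -> finishes; pool += (1, 1, 2) = (2, 4, 5)
  J7 needs (2, 4, 4) <= (2, 4, 5) -> finishes; pool += (1, 2, 3) = (3, 6, 8)
  J5 cannot run: need (3, 6, 9) vs free (3, 6, 8) (insufficient res3)
  J2 cannot run: need (4, 5, 7) vs free (3, 6, 8) (insufficient res1)
Post-grant, the permanently blocked set is J5 and J2.
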